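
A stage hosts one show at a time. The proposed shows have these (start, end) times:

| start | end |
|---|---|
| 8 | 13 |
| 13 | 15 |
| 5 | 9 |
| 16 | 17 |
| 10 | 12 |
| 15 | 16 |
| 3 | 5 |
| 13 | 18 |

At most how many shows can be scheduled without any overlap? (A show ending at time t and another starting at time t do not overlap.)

Greedy by earliest finish: after sorting by end time, pick each interval compatible with the last pick.
Sorted by end: (3,5)  (5,9)  (10,12)  (8,13)  (13,15)  (15,16)  (16,17)  (13,18)
take (3,5); take (5,9); take (10,12); take (13,15); take (15,16); take (16,17).
Selected 6 shows.

6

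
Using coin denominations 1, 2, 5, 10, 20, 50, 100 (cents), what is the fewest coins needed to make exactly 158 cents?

5

158 − 1×100→58 − 1×50→8 − 1×5→3 − 1×2→1 − 1×1→0
Total coins = 1 + 1 + 1 + 1 + 1 = 5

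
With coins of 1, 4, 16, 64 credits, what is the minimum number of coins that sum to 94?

Greedy: take as many of the largest coin as possible, then repeat with the remainder.
94 − 1×64→30 − 1×16→14 − 3×4→2 − 2×1→0
Total coins = 1 + 1 + 3 + 2 = 7

7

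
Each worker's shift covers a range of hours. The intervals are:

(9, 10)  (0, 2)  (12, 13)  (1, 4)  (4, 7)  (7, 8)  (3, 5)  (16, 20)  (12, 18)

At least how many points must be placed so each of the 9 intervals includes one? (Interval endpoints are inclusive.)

Sorted: [0,2] [1,4] [3,5] [4,7] [7,8] [9,10] [12,13] [12,18] [16,20]
{[0,2],[1,4]} hit by 2; {[3,5],[4,7]} hit by 5; {[7,8]} hit by 8; {[9,10]} hit by 10; {[12,13],[12,18]} hit by 13; {[16,20]} hit by 20.
Points: 2, 5, 8, 10, 13, 20 (6 total).

6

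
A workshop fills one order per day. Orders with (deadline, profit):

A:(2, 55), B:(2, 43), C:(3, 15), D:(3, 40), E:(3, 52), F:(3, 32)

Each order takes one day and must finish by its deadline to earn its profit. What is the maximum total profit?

Sort by profit descending; place each in the latest free slot ≤ its deadline.
By profit: A(d2,55), E(d3,52), B(d2,43), D(d3,40), F(d3,32), C(d3,15)
A→slot 2; E→slot 3; B→slot 1; D skipped; F skipped; C skipped.
Profit = 43 + 55 + 52 = 150

150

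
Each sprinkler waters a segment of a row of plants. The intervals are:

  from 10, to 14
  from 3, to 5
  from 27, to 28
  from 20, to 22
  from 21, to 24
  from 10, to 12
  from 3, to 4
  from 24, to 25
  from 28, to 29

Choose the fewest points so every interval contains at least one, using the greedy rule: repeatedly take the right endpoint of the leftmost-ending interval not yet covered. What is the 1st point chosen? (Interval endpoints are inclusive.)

4

Process intervals by earliest right end; each time one isn't hit yet, stab at its right endpoint.
By right end: [3,4]  [3,5]  [10,12]  [10,14]  [20,22]  [21,24]  [24,25]  [27,28]  [28,29]
[3,4] uncovered → point at 4; [10,12] uncovered → point at 12; [20,22] uncovered → point at 22; [24,25] uncovered → point at 25; [27,28] uncovered → point at 28.
Points: 4, 12, 22, 25, 28 (5 total).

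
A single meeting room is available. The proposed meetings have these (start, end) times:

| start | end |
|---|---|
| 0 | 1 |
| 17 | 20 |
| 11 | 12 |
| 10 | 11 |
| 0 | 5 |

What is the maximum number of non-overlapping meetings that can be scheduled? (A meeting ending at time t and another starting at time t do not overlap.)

4

Greedy by earliest finish: after sorting by end time, pick each interval compatible with the last pick.
Sorted by end: (0,1)  (0,5)  (10,11)  (11,12)  (17,20)
take (0,1); skip (0,5); take (10,11); take (11,12); take (17,20).
Selected 4 meetings.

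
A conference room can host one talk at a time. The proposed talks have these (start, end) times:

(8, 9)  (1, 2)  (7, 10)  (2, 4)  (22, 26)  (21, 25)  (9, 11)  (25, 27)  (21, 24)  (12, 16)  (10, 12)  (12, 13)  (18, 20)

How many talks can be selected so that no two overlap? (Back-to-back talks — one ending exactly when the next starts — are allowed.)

8

Greedy by earliest finish: after sorting by end time, pick each interval compatible with the last pick.
By end time: (1,2), (2,4), (8,9), (7,10), (9,11), (10,12), (12,13), (12,16), (18,20), (21,24), (21,25), (22,26), (25,27).
Pick (1,2); next start ≥ 2 → (2,4); next start ≥ 4 → (8,9); next start ≥ 9 → (9,11); next start ≥ 11 → (12,13); next start ≥ 13 → (18,20); next start ≥ 20 → (21,24); next start ≥ 24 → (25,27).
Selected 8 talks.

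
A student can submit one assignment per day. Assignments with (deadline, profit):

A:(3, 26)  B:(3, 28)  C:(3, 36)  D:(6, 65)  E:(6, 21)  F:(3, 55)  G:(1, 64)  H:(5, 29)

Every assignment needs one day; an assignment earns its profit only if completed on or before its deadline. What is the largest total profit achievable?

By profit: D(d6,65), G(d1,64), F(d3,55), C(d3,36), H(d5,29), B(d3,28), A(d3,26), E(d6,21)
D→slot 6; G→slot 1; F→slot 3; C→slot 2; H→slot 5; B skipped; A skipped; E→slot 4.
Profit = 64 + 36 + 55 + 21 + 29 + 65 = 270

270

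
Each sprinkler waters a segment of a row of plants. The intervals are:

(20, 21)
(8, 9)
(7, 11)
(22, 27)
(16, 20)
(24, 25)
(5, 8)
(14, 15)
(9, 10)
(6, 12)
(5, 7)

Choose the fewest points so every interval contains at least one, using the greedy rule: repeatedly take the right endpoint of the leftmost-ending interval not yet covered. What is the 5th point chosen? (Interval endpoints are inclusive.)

Sort by right endpoint; whenever an interval is uncovered, place a point at its right end.
Sorted: [5,7] [5,8] [8,9] [9,10] [7,11] [6,12] [14,15] [16,20] [20,21] [24,25] [22,27]
{[5,7],[5,8]} hit by 7; {[8,9],[9,10],[7,11],[6,12]} hit by 9; {[14,15]} hit by 15; {[16,20],[20,21]} hit by 20; {[24,25],[22,27]} hit by 25.
Points: 7, 9, 15, 20, 25 (5 total).

25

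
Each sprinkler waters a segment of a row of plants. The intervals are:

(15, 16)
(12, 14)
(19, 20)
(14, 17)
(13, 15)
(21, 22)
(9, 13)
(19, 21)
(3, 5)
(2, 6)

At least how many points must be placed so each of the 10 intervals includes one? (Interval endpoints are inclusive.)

Sort by right endpoint; whenever an interval is uncovered, place a point at its right end.
By right end: [3,5]  [2,6]  [9,13]  [12,14]  [13,15]  [15,16]  [14,17]  [19,20]  [19,21]  [21,22]
[3,5] uncovered → point at 5; [9,13] uncovered → point at 13; [15,16] uncovered → point at 16; [19,20] uncovered → point at 20; [21,22] uncovered → point at 22.
Points: 5, 13, 16, 20, 22 (5 total).

5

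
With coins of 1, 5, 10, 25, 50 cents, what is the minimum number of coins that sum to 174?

9

Greedy: take as many of the largest coin as possible, then repeat with the remainder.
174 − 3×50→24 − 2×10→4 − 4×1→0
Total coins = 3 + 2 + 4 = 9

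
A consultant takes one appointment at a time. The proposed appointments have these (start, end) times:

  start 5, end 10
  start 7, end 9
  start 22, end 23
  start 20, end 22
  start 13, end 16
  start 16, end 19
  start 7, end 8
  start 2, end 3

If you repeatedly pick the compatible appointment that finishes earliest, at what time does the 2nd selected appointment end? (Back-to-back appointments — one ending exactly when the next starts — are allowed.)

Sorted by end: (2,3)  (7,8)  (7,9)  (5,10)  (13,16)  (16,19)  (20,22)  (22,23)
take (2,3); take (7,8); skip (5,10); take (13,16); take (16,19); take (20,22); take (22,23).
Selected: (2,3) (7,8) (13,16) (16,19) (20,22) (22,23)

8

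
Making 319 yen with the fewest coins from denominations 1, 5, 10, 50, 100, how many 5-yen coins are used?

319 − 3×100→19 − 1×10→9 − 1×5→4 − 4×1→0
Count of 5: 1

1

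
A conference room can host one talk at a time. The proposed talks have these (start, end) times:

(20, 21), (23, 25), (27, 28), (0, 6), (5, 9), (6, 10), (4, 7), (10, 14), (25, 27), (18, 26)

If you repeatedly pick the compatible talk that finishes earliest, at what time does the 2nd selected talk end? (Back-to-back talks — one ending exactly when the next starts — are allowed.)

10

Order by finish time; keep every interval that doesn't clash with the previous kept one.
Sorted by end: (0,6)  (4,7)  (5,9)  (6,10)  (10,14)  (20,21)  (23,25)  (18,26)  (25,27)  (27,28)
take (0,6); take (6,10); take (10,14); take (20,21); take (23,25); take (25,27); take (27,28).
Selected: (0,6) (6,10) (10,14) (20,21) (23,25) (25,27) (27,28)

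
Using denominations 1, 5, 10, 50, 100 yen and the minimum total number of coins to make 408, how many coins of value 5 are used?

1

Greedy: take as many of the largest coin as possible, then repeat with the remainder.
408 − 4×100→8 − 1×5→3 − 3×1→0
Count of 5: 1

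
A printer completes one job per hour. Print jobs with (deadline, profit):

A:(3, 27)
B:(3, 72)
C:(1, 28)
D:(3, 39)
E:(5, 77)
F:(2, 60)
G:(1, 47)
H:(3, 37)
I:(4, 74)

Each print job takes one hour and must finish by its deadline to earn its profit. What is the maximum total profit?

Sort by profit descending; place each in the latest free slot ≤ its deadline.
Profit order: E=77 I=74 B=72 F=60 G=47 D=39 H=37 C=28 A=27
Assign: E→slot 5, I→slot 4, B→slot 3, F→slot 2, G→slot 1, D skipped, H skipped, C skipped, A skipped.
Slots: [1:G] [2:F] [3:B] [4:I] [5:E]
Profit = 47 + 60 + 72 + 74 + 77 = 330

330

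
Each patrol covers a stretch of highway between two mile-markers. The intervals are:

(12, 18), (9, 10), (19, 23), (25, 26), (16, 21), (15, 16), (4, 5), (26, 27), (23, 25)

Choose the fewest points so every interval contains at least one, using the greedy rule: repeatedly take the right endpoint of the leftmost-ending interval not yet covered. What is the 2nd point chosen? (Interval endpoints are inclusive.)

By right end: [4,5]  [9,10]  [15,16]  [12,18]  [16,21]  [19,23]  [23,25]  [25,26]  [26,27]
[4,5] uncovered → point at 5; [9,10] uncovered → point at 10; [15,16] uncovered → point at 16; [19,23] uncovered → point at 23; [25,26] uncovered → point at 26.
Points: 5, 10, 16, 23, 26 (5 total).

10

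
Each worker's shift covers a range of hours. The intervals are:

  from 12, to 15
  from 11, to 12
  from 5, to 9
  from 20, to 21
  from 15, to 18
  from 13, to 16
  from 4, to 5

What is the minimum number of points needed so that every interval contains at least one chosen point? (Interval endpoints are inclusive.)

4

Process intervals by earliest right end; each time one isn't hit yet, stab at its right endpoint.
By right end: [4,5]  [5,9]  [11,12]  [12,15]  [13,16]  [15,18]  [20,21]
[4,5] uncovered → point at 5; [11,12] uncovered → point at 12; [13,16] uncovered → point at 16; [20,21] uncovered → point at 21.
Points: 5, 12, 16, 21 (4 total).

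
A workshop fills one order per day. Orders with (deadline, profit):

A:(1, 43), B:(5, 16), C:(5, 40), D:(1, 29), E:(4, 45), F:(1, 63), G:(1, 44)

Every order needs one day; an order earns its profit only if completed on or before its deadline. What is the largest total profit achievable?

164

Sort by profit descending; place each in the latest free slot ≤ its deadline.
Profit order: F=63 E=45 G=44 A=43 C=40 D=29 B=16
Assign: F→slot 1, E→slot 4, G skipped, A skipped, C→slot 5, D skipped, B→slot 3.
Slots: [1:F] [3:B] [4:E] [5:C]
Profit = 63 + 16 + 45 + 40 = 164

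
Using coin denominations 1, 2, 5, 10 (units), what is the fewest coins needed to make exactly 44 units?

Use the largest denomination that fits, subtract, and repeat.
44 = 4×10 + 2×2
Total coins = 4 + 2 = 6

6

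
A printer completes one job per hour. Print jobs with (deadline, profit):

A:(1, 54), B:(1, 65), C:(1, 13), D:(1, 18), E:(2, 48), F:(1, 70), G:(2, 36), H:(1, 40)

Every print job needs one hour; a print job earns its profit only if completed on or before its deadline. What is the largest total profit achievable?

118

Take jobs in profit order; each goes to the latest open slot no later than its deadline.
By profit: F(d1,70), B(d1,65), A(d1,54), E(d2,48), H(d1,40), G(d2,36), D(d1,18), C(d1,13)
F→slot 1; B skipped; A skipped; E→slot 2; H skipped; G skipped; D skipped; C skipped.
Profit = 70 + 48 = 118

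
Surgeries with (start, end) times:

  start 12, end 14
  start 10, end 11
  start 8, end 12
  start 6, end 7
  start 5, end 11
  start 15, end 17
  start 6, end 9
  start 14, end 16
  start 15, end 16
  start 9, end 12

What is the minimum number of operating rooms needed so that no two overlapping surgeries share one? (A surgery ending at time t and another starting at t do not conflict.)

Events (time:±→running): 5:+→1 6:+→2 6:+→3 7:-→2 8:+→3 9:-→2 9:+→3 10:+→4 … peak 4.

4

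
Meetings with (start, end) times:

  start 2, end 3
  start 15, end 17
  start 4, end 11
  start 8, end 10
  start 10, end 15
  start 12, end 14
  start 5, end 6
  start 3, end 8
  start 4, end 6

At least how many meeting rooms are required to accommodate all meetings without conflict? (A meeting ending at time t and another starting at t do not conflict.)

The answer is the maximum number of intervals overlapping at any instant.
Events (time:±→running): 2:+→1 3:-→0 3:+→1 4:+→2 4:+→3 5:+→4 … peak 4.

4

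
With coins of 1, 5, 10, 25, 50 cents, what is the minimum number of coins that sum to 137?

Greedy: take as many of the largest coin as possible, then repeat with the remainder.
137 − 2×50→37 − 1×25→12 − 1×10→2 − 2×1→0
Total coins = 2 + 1 + 1 + 2 = 6

6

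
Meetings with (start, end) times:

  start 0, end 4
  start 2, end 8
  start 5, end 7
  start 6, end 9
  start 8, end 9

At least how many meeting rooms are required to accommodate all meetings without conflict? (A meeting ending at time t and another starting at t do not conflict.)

3

Count concurrent intervals with a sweep; the peak is the room count.
starts: [0, 2, 5, 6, 8]
ends:   [4, 7, 8, 9, 9]
s0→1 s2→2 e4→1 s5→2 s6→3  — peak 3.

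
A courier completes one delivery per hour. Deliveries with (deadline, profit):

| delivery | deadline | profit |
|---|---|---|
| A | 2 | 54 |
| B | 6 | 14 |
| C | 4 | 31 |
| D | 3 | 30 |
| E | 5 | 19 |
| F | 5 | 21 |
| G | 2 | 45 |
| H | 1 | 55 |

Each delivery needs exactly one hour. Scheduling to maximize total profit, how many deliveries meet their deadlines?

Take jobs in profit order; each goes to the latest open slot no later than its deadline.
Profit order: H=55 A=54 G=45 C=31 D=30 F=21 E=19 B=14
Assign: H→slot 1, A→slot 2, G skipped, C→slot 4, D→slot 3, F→slot 5, E skipped, B→slot 6.
Slots: [1:H] [2:A] [3:D] [4:C] [5:F] [6:B]
6 of 8 scheduled.

6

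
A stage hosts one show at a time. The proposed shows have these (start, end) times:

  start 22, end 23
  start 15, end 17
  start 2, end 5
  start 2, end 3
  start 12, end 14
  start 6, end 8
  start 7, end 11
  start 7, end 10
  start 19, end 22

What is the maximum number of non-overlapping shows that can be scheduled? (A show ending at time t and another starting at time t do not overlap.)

Sort by end time and greedily take each interval whose start is ≥ the last chosen end.
By end time: (2,3), (2,5), (6,8), (7,10), (7,11), (12,14), (15,17), (19,22), (22,23).
Pick (2,3); next start ≥ 3 → (6,8); next start ≥ 8 → (12,14); next start ≥ 14 → (15,17); next start ≥ 17 → (19,22); next start ≥ 22 → (22,23).
Selected 6 shows.

6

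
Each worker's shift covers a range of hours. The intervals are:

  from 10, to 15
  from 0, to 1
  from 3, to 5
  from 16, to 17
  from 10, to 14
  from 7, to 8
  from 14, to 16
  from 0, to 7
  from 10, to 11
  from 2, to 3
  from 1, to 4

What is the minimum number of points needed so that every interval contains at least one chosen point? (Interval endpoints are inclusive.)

Process intervals by earliest right end; each time one isn't hit yet, stab at its right endpoint.
Sorted: [0,1] [2,3] [1,4] [3,5] [0,7] [7,8] [10,11] [10,14] [10,15] [14,16] [16,17]
{[0,1]} hit by 1; {[2,3],[1,4],[3,5],[0,7]} hit by 3; {[7,8]} hit by 8; {[10,11],[10,14],[10,15]} hit by 11; {[14,16],[16,17]} hit by 16.
Points: 1, 3, 8, 11, 16 (5 total).

5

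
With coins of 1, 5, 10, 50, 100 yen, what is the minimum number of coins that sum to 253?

253 = 2×100 + 1×50 + 3×1
Total coins = 2 + 1 + 3 = 6

6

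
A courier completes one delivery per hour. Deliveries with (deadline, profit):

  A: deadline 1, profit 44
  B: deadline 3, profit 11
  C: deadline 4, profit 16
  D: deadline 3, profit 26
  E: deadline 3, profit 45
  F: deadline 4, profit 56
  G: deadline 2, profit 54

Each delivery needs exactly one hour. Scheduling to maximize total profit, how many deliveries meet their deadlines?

Sort by profit descending; place each in the latest free slot ≤ its deadline.
By profit: F(d4,56), G(d2,54), E(d3,45), A(d1,44), D(d3,26), C(d4,16), B(d3,11)
F→slot 4; G→slot 2; E→slot 3; A→slot 1; D skipped; C skipped; B skipped.
4 of 7 scheduled.

4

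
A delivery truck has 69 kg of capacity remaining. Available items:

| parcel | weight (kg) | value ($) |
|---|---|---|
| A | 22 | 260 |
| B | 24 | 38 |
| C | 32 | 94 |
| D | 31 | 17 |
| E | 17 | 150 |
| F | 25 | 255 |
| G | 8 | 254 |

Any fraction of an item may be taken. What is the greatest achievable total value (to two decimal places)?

892.53

Ratios (sorted): G 31.75, A 11.82, F 10.20, E 8.82, C 2.94, B 1.58, D 0.55
take G (8 @ 254); take A (22 @ 260); take F (25 @ 255); take 14/17 of E → 123.53. Capacity used 69/69.
Total value = 892.53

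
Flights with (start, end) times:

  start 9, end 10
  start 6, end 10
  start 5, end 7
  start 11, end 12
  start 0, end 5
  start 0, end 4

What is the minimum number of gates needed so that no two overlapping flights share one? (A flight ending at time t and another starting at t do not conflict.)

2

The answer is the maximum number of intervals overlapping at any instant.
Events (time:±→running): 0:+→1 0:+→2 … peak 2.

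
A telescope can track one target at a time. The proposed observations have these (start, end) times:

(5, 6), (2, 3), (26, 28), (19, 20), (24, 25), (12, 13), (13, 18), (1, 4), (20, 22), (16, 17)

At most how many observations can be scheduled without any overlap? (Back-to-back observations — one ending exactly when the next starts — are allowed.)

Sort by end time and greedily take each interval whose start is ≥ the last chosen end.
Sorted by end: (2,3)  (1,4)  (5,6)  (12,13)  (16,17)  (13,18)  (19,20)  (20,22)  (24,25)  (26,28)
take (2,3); skip (1,4); take (5,6); take (12,13); take (16,17); take (19,20); take (20,22); take (24,25); take (26,28).
Selected 8 observations.

8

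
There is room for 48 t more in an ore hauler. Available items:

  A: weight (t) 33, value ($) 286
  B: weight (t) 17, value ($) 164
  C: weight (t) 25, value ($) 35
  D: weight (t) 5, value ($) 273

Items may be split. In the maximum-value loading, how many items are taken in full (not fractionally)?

Ratios (sorted): D 54.60, B 9.65, A 8.67, C 1.40
take D (5 @ 273); take B (17 @ 164); take 26/33 of A → 225.33. Capacity used 48/48.
2 item(s) taken whole; one partial (take 26/33 of A).

2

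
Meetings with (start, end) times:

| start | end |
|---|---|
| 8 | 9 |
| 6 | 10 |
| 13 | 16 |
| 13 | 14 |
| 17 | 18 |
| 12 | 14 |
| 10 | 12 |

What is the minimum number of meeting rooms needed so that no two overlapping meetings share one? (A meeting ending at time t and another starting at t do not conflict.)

starts: [6, 8, 10, 12, 13, 13, 17]
ends:   [9, 10, 12, 14, 14, 16, 18]
s6→1 s8→2 e9→1 e10→0 s10→1 e12→0 s12→1 s13→2 s13→3  — peak 3.

3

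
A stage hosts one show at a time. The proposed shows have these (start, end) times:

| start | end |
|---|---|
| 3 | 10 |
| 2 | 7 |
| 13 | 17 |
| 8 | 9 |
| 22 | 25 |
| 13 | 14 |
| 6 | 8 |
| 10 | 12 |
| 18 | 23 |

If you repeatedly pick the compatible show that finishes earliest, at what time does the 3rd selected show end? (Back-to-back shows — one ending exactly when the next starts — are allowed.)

12

Sort by end time and greedily take each interval whose start is ≥ the last chosen end.
Sorted by end: (2,7)  (6,8)  (8,9)  (3,10)  (10,12)  (13,14)  (13,17)  (18,23)  (22,25)
take (2,7); take (8,9); skip (3,10); take (10,12); take (13,14); skip (13,17); take (18,23).
Selected: (2,7) (8,9) (10,12) (13,14) (18,23)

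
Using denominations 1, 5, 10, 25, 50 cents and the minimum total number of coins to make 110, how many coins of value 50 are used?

Greedy: take as many of the largest coin as possible, then repeat with the remainder.
110 − 2×50→10 − 1×10→0
Count of 50: 2

2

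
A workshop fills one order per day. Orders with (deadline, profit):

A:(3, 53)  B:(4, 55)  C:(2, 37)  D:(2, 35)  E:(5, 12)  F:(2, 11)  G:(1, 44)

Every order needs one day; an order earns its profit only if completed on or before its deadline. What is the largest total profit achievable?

201

Sort by profit descending; place each in the latest free slot ≤ its deadline.
By profit: B(d4,55), A(d3,53), G(d1,44), C(d2,37), D(d2,35), E(d5,12), F(d2,11)
B→slot 4; A→slot 3; G→slot 1; C→slot 2; D skipped; E→slot 5; F skipped.
Profit = 44 + 37 + 53 + 55 + 12 = 201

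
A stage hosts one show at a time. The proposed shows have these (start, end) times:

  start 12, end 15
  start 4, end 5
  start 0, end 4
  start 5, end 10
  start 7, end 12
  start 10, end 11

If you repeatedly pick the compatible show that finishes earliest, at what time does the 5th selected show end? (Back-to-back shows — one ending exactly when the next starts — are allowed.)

15

Order by finish time; keep every interval that doesn't clash with the previous kept one.
Sorted by end: (0,4)  (4,5)  (5,10)  (10,11)  (7,12)  (12,15)
take (0,4); take (4,5); take (5,10); take (10,11); skip (7,12); take (12,15).
Selected: (0,4) (4,5) (5,10) (10,11) (12,15)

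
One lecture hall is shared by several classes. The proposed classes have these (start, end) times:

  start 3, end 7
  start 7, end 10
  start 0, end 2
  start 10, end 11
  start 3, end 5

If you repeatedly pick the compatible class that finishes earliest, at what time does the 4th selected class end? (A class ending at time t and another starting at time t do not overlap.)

11

Sort by end time and greedily take each interval whose start is ≥ the last chosen end.
By end time: (0,2), (3,5), (3,7), (7,10), (10,11).
Pick (0,2); next start ≥ 2 → (3,5); next start ≥ 5 → (7,10); next start ≥ 10 → (10,11).
Selected: (0,2) (3,5) (7,10) (10,11)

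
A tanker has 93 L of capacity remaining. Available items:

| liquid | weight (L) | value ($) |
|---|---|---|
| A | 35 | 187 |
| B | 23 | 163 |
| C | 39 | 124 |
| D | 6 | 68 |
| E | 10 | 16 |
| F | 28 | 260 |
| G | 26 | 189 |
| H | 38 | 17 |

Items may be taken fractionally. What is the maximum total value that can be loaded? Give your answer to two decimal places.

Order: D (68/6=11.33) > F (260/28=9.29) > G (189/26=7.27) > B (163/23=7.09) > A (187/35=5.34) > C (124/39=3.18) > E (16/10=1.60) > H (17/38=0.45)
Fill: take D (6 @ 68) → take F (28 @ 260) → take G (26 @ 189) → take B (23 @ 163) → take 10/35 of A → 53.43; 93/93 used.
Total value = 733.43

733.43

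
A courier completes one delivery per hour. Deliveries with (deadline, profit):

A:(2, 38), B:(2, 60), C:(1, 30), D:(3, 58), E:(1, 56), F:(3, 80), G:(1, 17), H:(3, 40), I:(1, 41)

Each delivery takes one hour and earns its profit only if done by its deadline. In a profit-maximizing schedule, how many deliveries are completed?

Profit order: F=80 B=60 D=58 E=56 I=41 H=40 A=38 C=30 G=17
Assign: F→slot 3, B→slot 2, D→slot 1, E skipped, I skipped, H skipped, A skipped, C skipped, G skipped.
Slots: [1:D] [2:B] [3:F]
3 of 9 scheduled.

3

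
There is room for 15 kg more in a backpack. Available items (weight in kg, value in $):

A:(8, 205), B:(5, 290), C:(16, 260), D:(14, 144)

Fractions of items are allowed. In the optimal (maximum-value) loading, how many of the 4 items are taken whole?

2

Greedy by value/weight ratio, highest first.
Order: B (290/5=58.00) > A (205/8=25.62) > C (260/16=16.25) > D (144/14=10.29)
Fill: take B (5 @ 290) → take A (8 @ 205) → take 2/16 of C → 32.50; 15/15 used.
2 item(s) taken whole; one partial (take 2/16 of C).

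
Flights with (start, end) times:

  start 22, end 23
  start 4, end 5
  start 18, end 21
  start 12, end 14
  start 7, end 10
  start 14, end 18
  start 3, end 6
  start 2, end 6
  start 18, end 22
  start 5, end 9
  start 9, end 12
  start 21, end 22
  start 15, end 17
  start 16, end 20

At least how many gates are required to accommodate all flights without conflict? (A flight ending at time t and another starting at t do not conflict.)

Count concurrent intervals with a sweep; the peak is the room count.
starts: [2, 3, 4, 5, 7, 9, 12, 14, 15, 16, 18, 18, 21, 22]
ends:   [5, 6, 6, 9, 10, 12, 14, 17, 18, 20, 21, 22, 22, 23]
s2→1 s3→2 s4→3  — peak 3.

3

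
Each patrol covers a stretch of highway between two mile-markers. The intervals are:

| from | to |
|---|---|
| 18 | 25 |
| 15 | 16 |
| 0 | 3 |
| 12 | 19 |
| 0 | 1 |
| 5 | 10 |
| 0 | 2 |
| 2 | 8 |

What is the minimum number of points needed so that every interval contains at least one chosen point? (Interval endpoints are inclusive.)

4

By right end: [0,1]  [0,2]  [0,3]  [2,8]  [5,10]  [15,16]  [12,19]  [18,25]
[0,1] uncovered → point at 1; [2,8] uncovered → point at 8; [15,16] uncovered → point at 16; [18,25] uncovered → point at 25.
Points: 1, 8, 16, 25 (4 total).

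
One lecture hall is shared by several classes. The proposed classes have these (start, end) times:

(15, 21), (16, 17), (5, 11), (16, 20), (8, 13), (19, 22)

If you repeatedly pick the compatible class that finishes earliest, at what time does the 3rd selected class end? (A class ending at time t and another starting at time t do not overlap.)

Order by finish time; keep every interval that doesn't clash with the previous kept one.
Sorted by end: (5,11)  (8,13)  (16,17)  (16,20)  (15,21)  (19,22)
take (5,11); take (16,17); take (19,22).
Selected: (5,11) (16,17) (19,22)

22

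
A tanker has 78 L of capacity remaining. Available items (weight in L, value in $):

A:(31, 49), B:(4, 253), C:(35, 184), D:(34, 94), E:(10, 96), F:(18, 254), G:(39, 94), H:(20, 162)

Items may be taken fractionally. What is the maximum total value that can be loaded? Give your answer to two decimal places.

Greedy by value/weight ratio, highest first.
Order: B (253/4=63.25) > F (254/18=14.11) > E (96/10=9.60) > H (162/20=8.10) > C (184/35=5.26) > D (94/34=2.76) > G (94/39=2.41) > A (49/31=1.58)
Fill: take B (4 @ 253) → take F (18 @ 254) → take E (10 @ 96) → take H (20 @ 162) → take 26/35 of C → 136.69; 78/78 used.
Total value = 901.69

901.69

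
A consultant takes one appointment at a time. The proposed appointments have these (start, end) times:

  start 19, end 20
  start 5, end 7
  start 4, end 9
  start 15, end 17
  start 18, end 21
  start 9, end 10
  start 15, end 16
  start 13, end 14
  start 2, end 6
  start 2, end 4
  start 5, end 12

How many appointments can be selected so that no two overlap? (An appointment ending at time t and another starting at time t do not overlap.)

6

By end time: (2,4), (2,6), (5,7), (4,9), (9,10), (5,12), (13,14), (15,16), (15,17), (19,20), (18,21).
Pick (2,4); next start ≥ 4 → (5,7); next start ≥ 7 → (9,10); next start ≥ 10 → (13,14); next start ≥ 14 → (15,16); next start ≥ 16 → (19,20).
Selected 6 appointments.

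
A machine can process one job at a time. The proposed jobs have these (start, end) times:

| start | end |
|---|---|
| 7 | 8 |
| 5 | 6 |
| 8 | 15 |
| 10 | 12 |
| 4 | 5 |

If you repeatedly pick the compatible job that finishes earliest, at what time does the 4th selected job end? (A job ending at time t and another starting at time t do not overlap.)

Order by finish time; keep every interval that doesn't clash with the previous kept one.
Sorted by end: (4,5)  (5,6)  (7,8)  (10,12)  (8,15)
take (4,5); take (5,6); take (7,8); take (10,12).
Selected: (4,5) (5,6) (7,8) (10,12)

12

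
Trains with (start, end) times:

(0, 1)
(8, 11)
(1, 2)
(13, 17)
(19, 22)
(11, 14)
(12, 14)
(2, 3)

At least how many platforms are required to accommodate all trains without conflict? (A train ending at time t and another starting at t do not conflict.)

Count concurrent intervals with a sweep; the peak is the room count.
starts: [0, 1, 2, 8, 11, 12, 13, 19]
ends:   [1, 2, 3, 11, 14, 14, 17, 22]
s0→1 e1→0 s1→1 e2→0 s2→1 e3→0 s8→1 e11→0 s11→1 s12→2 s13→3  — peak 3.

3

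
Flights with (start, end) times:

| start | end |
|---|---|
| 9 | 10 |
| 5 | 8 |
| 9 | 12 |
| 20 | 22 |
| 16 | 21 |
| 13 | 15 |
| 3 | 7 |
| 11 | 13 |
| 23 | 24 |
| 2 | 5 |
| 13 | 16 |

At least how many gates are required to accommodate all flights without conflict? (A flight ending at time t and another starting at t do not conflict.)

Events (time:±→running): 2:+→1 3:+→2 … peak 2.

2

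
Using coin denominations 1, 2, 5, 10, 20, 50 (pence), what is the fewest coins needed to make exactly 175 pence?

Greedy: take as many of the largest coin as possible, then repeat with the remainder.
175 = 3×50 + 1×20 + 1×5
Total coins = 3 + 1 + 1 = 5

5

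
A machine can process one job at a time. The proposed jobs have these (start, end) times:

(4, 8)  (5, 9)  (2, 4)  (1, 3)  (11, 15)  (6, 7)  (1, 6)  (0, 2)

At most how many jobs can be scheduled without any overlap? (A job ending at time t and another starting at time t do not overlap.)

By end time: (0,2), (1,3), (2,4), (1,6), (6,7), (4,8), (5,9), (11,15).
Pick (0,2); next start ≥ 2 → (2,4); next start ≥ 4 → (6,7); next start ≥ 7 → (11,15).
Selected 4 jobs.

4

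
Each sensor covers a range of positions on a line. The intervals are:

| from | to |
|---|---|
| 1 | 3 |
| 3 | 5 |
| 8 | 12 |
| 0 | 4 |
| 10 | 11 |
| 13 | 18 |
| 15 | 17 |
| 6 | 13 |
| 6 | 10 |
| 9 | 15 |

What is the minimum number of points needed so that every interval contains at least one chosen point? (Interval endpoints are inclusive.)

3

Sort by right endpoint; whenever an interval is uncovered, place a point at its right end.
By right end: [1,3]  [0,4]  [3,5]  [6,10]  [10,11]  [8,12]  [6,13]  [9,15]  [15,17]  [13,18]
[1,3] uncovered → point at 3; [6,10] uncovered → point at 10; [15,17] uncovered → point at 17.
Points: 3, 10, 17 (3 total).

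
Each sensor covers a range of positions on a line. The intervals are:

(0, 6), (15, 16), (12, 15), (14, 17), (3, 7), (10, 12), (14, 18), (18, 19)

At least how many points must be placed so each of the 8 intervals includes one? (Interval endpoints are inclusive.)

4

Process intervals by earliest right end; each time one isn't hit yet, stab at its right endpoint.
Sorted: [0,6] [3,7] [10,12] [12,15] [15,16] [14,17] [14,18] [18,19]
{[0,6],[3,7]} hit by 6; {[10,12],[12,15]} hit by 12; {[15,16],[14,17],[14,18]} hit by 16; {[18,19]} hit by 19.
Points: 6, 12, 16, 19 (4 total).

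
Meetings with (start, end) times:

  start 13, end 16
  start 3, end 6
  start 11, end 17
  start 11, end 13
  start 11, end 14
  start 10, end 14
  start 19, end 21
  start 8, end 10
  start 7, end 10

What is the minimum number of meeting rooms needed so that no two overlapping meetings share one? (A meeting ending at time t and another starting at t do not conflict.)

Count concurrent intervals with a sweep; the peak is the room count.
Events (time:±→running): 3:+→1 6:-→0 7:+→1 8:+→2 10:-→1 10:-→0 10:+→1 11:+→2 11:+→3 11:+→4 … peak 4.

4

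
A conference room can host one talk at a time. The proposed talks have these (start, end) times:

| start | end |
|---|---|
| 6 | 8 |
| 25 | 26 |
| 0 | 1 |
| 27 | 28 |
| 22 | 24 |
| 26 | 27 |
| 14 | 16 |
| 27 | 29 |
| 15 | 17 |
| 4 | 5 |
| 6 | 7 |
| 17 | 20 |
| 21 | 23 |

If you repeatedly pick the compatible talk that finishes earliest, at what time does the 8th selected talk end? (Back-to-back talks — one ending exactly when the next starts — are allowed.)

Order by finish time; keep every interval that doesn't clash with the previous kept one.
Sorted by end: (0,1)  (4,5)  (6,7)  (6,8)  (14,16)  (15,17)  (17,20)  (21,23)  (22,24)  (25,26)  (26,27)  (27,28)  (27,29)
take (0,1); take (4,5); take (6,7); skip (6,8); take (14,16); skip (15,17); take (17,20); take (21,23); take (25,26); take (26,27); take (27,28).
Selected: (0,1) (4,5) (6,7) (14,16) (17,20) (21,23) (25,26) (26,27) (27,28)

27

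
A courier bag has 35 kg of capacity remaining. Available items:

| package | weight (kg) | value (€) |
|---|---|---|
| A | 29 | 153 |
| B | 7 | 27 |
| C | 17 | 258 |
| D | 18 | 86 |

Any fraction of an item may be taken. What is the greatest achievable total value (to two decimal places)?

352.97

Greedy by value/weight ratio, highest first.
Order: C (258/17=15.18) > A (153/29=5.28) > D (86/18=4.78) > B (27/7=3.86)
Fill: take C (17 @ 258) → take 18/29 of A → 94.97; 35/35 used.
Total value = 352.97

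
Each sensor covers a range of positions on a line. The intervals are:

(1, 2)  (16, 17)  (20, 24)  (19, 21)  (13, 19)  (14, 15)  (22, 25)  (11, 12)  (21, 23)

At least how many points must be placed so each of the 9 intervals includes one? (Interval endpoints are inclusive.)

6

Process intervals by earliest right end; each time one isn't hit yet, stab at its right endpoint.
Sorted: [1,2] [11,12] [14,15] [16,17] [13,19] [19,21] [21,23] [20,24] [22,25]
{[1,2]} hit by 2; {[11,12]} hit by 12; {[14,15]} hit by 15; {[16,17],[13,19]} hit by 17; {[19,21],[21,23],[20,24]} hit by 21; {[22,25]} hit by 25.
Points: 2, 12, 15, 17, 21, 25 (6 total).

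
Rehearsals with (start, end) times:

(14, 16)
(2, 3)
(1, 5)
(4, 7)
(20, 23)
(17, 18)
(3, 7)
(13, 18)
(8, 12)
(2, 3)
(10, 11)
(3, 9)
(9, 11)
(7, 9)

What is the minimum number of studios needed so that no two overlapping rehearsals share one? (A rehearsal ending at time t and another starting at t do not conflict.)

The answer is the maximum number of intervals overlapping at any instant.
starts: [1, 2, 2, 3, 3, 4, 7, 8, 9, 10, 13, 14, 17, 20]
ends:   [3, 3, 5, 7, 7, 9, 9, 11, 11, 12, 16, 18, 18, 23]
s1→1 s2→2 s2→3 e3→2 e3→1 s3→2 s3→3 s4→4  — peak 4.

4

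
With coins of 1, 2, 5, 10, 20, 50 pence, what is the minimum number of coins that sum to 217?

7

217 − 4×50→17 − 1×10→7 − 1×5→2 − 1×2→0
Total coins = 4 + 1 + 1 + 1 = 7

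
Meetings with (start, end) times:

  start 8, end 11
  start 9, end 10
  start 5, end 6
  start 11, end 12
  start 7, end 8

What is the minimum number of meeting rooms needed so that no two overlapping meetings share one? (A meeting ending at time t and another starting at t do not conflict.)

2

The answer is the maximum number of intervals overlapping at any instant.
Events (time:±→running): 5:+→1 6:-→0 7:+→1 8:-→0 8:+→1 9:+→2 … peak 2.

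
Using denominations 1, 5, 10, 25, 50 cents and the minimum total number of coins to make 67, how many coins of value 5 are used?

Greedy: take as many of the largest coin as possible, then repeat with the remainder.
67 − 1×50→17 − 1×10→7 − 1×5→2 − 2×1→0
Count of 5: 1

1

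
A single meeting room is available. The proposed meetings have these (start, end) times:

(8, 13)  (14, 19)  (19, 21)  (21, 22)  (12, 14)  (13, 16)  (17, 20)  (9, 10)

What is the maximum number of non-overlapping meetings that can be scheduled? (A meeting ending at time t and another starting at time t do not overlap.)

5

Sorted by end: (9,10)  (8,13)  (12,14)  (13,16)  (14,19)  (17,20)  (19,21)  (21,22)
take (9,10); take (12,14); take (14,19); take (19,21); take (21,22).
Selected 5 meetings.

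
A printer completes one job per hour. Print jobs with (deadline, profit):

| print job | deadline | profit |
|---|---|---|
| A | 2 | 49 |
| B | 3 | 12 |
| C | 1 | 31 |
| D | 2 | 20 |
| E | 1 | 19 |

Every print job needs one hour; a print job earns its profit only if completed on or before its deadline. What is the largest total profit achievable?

92

Profit order: A=49 C=31 D=20 E=19 B=12
Assign: A→slot 2, C→slot 1, D skipped, E skipped, B→slot 3.
Slots: [1:C] [2:A] [3:B]
Profit = 31 + 49 + 12 = 92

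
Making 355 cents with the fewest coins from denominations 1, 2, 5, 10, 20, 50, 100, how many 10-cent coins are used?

Greedy: take as many of the largest coin as possible, then repeat with the remainder.
355 = 3×100 + 1×50 + 1×5
Count of 10: 0

0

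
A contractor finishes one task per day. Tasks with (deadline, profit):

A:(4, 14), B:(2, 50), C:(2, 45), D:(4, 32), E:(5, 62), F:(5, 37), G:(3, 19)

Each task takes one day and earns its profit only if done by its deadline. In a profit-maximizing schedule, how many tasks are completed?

5

Take jobs in profit order; each goes to the latest open slot no later than its deadline.
Profit order: E=62 B=50 C=45 F=37 D=32 G=19 A=14
Assign: E→slot 5, B→slot 2, C→slot 1, F→slot 4, D→slot 3, G skipped, A skipped.
Slots: [1:C] [2:B] [3:D] [4:F] [5:E]
5 of 7 scheduled.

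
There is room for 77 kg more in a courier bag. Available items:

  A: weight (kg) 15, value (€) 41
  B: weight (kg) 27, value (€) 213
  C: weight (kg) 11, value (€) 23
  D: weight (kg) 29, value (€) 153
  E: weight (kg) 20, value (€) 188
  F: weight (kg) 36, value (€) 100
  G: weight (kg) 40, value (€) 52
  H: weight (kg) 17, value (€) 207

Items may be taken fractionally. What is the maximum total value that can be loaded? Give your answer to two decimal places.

676.59

Order: H (207/17=12.18) > E (188/20=9.40) > B (213/27=7.89) > D (153/29=5.28) > F (100/36=2.78) > A (41/15=2.73) > C (23/11=2.09) > G (52/40=1.30)
Fill: take H (17 @ 207) → take E (20 @ 188) → take B (27 @ 213) → take 13/29 of D → 68.59; 77/77 used.
Total value = 676.59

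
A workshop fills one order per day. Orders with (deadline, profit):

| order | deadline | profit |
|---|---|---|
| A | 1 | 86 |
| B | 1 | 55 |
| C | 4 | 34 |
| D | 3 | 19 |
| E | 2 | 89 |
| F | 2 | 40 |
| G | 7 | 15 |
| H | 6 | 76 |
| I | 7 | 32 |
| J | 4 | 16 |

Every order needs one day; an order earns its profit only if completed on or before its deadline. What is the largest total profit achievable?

By profit: E(d2,89), A(d1,86), H(d6,76), B(d1,55), F(d2,40), C(d4,34), I(d7,32), D(d3,19), J(d4,16), G(d7,15)
E→slot 2; A→slot 1; H→slot 6; B skipped; F skipped; C→slot 4; I→slot 7; D→slot 3; J skipped; G→slot 5.
Profit = 86 + 89 + 19 + 34 + 15 + 76 + 32 = 351

351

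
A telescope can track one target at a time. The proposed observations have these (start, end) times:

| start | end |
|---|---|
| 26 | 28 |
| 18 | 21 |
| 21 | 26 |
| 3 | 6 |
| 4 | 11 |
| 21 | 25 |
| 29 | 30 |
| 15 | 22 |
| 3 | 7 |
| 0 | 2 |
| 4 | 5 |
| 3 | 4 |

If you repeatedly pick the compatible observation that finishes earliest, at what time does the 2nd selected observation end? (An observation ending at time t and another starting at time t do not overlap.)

Order by finish time; keep every interval that doesn't clash with the previous kept one.
Sorted by end: (0,2)  (3,4)  (4,5)  (3,6)  (3,7)  (4,11)  (18,21)  (15,22)  (21,25)  (21,26)  (26,28)  (29,30)
take (0,2); take (3,4); take (4,5); skip (3,7); take (18,21); take (21,25); skip (21,26); take (26,28); take (29,30).
Selected: (0,2) (3,4) (4,5) (18,21) (21,25) (26,28) (29,30)

4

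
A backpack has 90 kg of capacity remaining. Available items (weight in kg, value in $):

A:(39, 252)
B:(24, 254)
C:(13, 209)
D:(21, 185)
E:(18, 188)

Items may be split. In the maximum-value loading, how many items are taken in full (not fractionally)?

4

Sort by value per unit weight and fill in that order.
Ratios (sorted): C 16.08, B 10.58, E 10.44, D 8.81, A 6.46
take C (13 @ 209); take B (24 @ 254); take E (18 @ 188); take D (21 @ 185); take 14/39 of A → 90.46. Capacity used 90/90.
4 item(s) taken whole; one partial (take 14/39 of A).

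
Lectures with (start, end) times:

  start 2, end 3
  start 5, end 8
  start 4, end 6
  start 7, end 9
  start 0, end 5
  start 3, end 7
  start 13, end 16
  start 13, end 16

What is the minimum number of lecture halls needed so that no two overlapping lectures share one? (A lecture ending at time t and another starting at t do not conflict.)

starts: [0, 2, 3, 4, 5, 7, 13, 13]
ends:   [3, 5, 6, 7, 8, 9, 16, 16]
s0→1 s2→2 e3→1 s3→2 s4→3  — peak 3.

3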